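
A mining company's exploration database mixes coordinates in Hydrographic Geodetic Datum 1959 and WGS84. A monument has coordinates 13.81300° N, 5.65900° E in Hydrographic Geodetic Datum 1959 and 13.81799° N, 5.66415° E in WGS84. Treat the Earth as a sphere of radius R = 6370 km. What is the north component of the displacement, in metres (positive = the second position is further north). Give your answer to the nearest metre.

Δφ = 13.81799° − 13.81300° = +0.00499°; Δλ = 5.66415° − 5.65900° = +0.00515°.
1° along a meridian = πR/180 = 111177 m.
ΔN = Δφ × 111177 = 554.8 m; ΔE = Δλ × 111177 × cos(13.81300°) = +0.00515 × 111177 × 0.971080 = 556.0 m.

ΔN = 555 m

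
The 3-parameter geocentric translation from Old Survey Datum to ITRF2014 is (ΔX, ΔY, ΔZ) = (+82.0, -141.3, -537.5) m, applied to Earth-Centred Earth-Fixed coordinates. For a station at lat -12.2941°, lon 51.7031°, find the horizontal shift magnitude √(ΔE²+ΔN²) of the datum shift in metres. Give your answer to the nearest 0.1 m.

559.0 m

At φ = -12.2941°, λ = 51.7031°: sin φ = -0.212930, cos φ = 0.977068, sin λ = 0.784810, cos λ = 0.619737.
ΔE = −sin λ·ΔX + cos λ·ΔY = −(0.784810)·(82.0) + (0.619737)·(-141.3) = -151.92 m.
ΔN = −sin φ cos λ·ΔX − sin φ sin λ·ΔY + cos φ·ΔZ = −(-0.212930)(0.619737)(82.0) − (-0.212930)(0.784810)(-141.3) + (0.977068)(-537.5) = -537.97 m.
Horizontal magnitude = √(ΔE² + ΔN²) = √((-151.92)² + (-537.97)²) = 559.01 m.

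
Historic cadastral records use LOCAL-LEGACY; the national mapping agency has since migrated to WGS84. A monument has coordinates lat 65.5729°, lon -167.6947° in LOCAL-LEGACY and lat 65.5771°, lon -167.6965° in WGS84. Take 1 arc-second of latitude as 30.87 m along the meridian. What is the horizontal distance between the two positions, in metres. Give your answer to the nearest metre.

Δφ = 65.5771° − 65.5729° = +0.0042°; Δλ = -167.6965° − -167.6947° = -0.0018°.
1° of latitude = 3600 × 30.87 = 111132 m.
ΔN = Δφ × 111132 = 466.8 m; ΔE = Δλ × 111132 × cos(65.5729°) = -0.0018 × 111132 × 0.413535 = -82.7 m.
Distance = √(ΔE² + ΔN²) = √((-82.7)² + 466.8²) = 474.0 m.

474 m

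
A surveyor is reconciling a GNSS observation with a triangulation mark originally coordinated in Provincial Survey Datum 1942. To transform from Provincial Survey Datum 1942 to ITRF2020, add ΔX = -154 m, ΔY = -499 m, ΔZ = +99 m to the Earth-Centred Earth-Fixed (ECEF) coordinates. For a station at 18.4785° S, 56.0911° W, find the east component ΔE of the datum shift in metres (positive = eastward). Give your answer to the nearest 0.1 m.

At φ = -18.4785°, λ = -56.0911°: sin φ = -0.316949, cos φ = 0.948443, sin λ = -0.829926, cos λ = 0.557874.
ΔE = −sin λ·ΔX + cos λ·ΔY = −(-0.829926)·(-154) + (0.557874)·(-499) = -406.19 m.

ΔE = -406.2 m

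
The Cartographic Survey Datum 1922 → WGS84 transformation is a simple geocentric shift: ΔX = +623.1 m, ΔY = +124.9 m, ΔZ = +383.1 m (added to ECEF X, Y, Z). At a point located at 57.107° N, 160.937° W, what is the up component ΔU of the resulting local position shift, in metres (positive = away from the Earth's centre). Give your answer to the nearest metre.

At φ = 57.107°, λ = -160.937°: sin φ = 0.839686, cos φ = 0.543072, sin λ = -0.326608, cos λ = -0.945160.
ΔU = cos φ cos λ·ΔX + cos φ sin λ·ΔY + sin φ·ΔZ = (0.543072)(-0.945160)(623.1) + (0.543072)(-0.326608)(124.9) + (0.839686)(383.1) = -20.30 m.

ΔU = -20 m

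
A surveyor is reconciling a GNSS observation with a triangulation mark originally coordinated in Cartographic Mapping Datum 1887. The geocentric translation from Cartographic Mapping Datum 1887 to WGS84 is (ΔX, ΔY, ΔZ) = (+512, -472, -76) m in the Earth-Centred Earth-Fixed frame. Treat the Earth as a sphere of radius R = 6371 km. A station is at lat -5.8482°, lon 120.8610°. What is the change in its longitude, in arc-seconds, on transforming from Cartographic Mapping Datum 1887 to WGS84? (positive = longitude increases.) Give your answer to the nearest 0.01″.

sin φ = -0.101893, cos φ = 0.994795, sin λ = 0.858414, cos λ = -0.512957.
East component: ΔE = −sin λ·ΔX + cos λ·ΔY = −(0.858414)(512) + (-0.512957)(-472) = -197.39 m.
1° of latitude spans πR/180 = 111195 m; at latitude φ, 1° of longitude spans that × cos φ = 110616.2 m, so Δλ = -197.39 / 110616.2 × 3600 = -6.424″.

Δλ = -6.42″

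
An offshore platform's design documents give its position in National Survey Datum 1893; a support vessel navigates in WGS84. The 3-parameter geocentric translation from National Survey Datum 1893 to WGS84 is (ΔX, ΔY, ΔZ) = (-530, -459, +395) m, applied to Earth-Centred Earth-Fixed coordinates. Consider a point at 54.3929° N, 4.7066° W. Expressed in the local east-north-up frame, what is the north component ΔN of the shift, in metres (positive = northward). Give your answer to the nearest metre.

At φ = 54.3929°, λ = -4.7066°: sin φ = 0.813029, cos φ = 0.582224, sin λ = -0.082053, cos λ = 0.996628.
ΔN = −sin φ cos λ·ΔX − sin φ sin λ·ΔY + cos φ·ΔZ = −(0.813029)(0.996628)(-530) − (0.813029)(-0.082053)(-459) + (0.582224)(395) = 628.81 m.

ΔN = 629 m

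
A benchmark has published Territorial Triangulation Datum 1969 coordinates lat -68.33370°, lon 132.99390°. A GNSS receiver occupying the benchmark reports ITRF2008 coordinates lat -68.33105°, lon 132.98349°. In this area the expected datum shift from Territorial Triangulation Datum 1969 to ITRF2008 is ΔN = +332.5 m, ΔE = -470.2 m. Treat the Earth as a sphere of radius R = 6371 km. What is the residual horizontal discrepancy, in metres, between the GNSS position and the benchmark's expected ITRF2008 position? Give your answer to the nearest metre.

57 m

Observed coordinate differences: Δφ = +0.00265°, Δλ = -0.01041°.
Converting to metres (1° lat = 111195 m, cos φ = 0.369200): observed ΔN = 294.7 m, observed ΔE = -427.4 m.
Subtracting the expected shift leaves a residual of 294.7 − (332.5) = -37.8 m north and -427.4 − (-470.2) = 42.8 m east.
Residual distance = √((-37.8)² + 42.8²) = 57.2 m.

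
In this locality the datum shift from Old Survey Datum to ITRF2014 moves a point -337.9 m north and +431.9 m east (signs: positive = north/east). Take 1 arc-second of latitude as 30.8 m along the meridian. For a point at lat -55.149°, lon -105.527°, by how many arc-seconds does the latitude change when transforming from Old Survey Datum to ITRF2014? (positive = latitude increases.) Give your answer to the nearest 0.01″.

1″ of latitude = 30.80 m, so Δφ = -337.9 / 30.80 = -10.971″.

Δφ = -10.97″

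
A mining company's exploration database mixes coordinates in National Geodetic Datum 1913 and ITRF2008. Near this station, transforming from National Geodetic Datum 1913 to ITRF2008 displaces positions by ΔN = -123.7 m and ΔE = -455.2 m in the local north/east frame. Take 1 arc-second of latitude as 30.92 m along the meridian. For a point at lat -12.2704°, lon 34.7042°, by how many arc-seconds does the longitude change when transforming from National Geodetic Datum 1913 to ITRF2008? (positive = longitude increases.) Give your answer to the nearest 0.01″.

Δλ = -15.07″

At latitude -12.2704°, cos φ = 0.977155.
1″ of longitude at this latitude = 30.92 × cos φ = 30.2136 m, so Δλ = -455.2 / 30.2136 = -15.066″.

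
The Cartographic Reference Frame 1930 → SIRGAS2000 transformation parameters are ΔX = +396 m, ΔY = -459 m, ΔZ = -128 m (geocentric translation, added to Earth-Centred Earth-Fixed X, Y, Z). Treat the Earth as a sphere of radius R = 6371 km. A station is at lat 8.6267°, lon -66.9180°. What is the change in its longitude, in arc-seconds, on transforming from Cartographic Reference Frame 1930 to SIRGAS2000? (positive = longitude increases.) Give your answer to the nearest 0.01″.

sin φ = 0.149996, cos φ = 0.988687, sin λ = -0.919945, cos λ = 0.392048.
East component: ΔE = −sin λ·ΔX + cos λ·ΔY = −(-0.919945)(396) + (0.392048)(-459) = 184.35 m.
1° of latitude spans πR/180 = 111195 m; at latitude φ, 1° of longitude spans that × cos φ = 109936.9 m, so Δλ = 184.35 / 109936.9 × 3600 = 6.037″.

Δλ = 6.04″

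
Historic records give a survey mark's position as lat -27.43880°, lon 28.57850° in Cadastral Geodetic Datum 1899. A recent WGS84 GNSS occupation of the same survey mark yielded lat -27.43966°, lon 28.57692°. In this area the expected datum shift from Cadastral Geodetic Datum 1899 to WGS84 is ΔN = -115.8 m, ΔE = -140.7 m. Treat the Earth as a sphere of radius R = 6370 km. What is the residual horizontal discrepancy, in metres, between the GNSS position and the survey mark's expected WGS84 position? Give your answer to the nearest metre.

25 m

Observed coordinate differences: Δφ = -0.00086°, Δλ = -0.00158°.
Converting to metres (1° lat = 111177 m, cos φ = 0.887504): observed ΔN = -95.6 m, observed ΔE = -155.9 m.
Subtracting the expected shift leaves a residual of -95.6 − (-115.8) = 20.2 m north and -155.9 − (-140.7) = -15.2 m east.
Residual distance = √(20.2² + (-15.2)²) = 25.3 m.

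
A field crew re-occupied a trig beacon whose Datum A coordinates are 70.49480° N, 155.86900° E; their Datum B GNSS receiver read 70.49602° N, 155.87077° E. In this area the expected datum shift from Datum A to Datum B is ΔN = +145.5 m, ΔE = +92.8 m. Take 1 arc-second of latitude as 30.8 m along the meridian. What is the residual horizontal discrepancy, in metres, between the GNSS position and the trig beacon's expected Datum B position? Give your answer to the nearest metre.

Observed coordinate differences: Δφ = +0.00122°, Δλ = +0.00177°.
Converting to metres (1° lat = 110880 m, cos φ = 0.333892): observed ΔN = 135.3 m, observed ΔE = 65.5 m.
Subtracting the expected shift leaves a residual of 135.3 − (145.5) = -10.2 m north and 65.5 − (92.8) = -27.3 m east.
Residual distance = √((-10.2)² + (-27.3)²) = 29.1 m.

29 m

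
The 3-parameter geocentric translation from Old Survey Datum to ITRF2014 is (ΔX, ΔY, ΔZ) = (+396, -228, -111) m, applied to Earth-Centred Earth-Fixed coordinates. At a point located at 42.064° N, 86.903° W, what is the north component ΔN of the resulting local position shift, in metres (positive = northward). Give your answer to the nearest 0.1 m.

ΔN = -249.3 m

At φ = 42.064°, λ = -86.903°: sin φ = 0.669960, cos φ = 0.742397, sin λ = -0.998540, cos λ = 0.054027.
ΔN = −sin φ cos λ·ΔX − sin φ sin λ·ΔY + cos φ·ΔZ = −(0.669960)(0.054027)(396) − (0.669960)(-0.998540)(-228) + (0.742397)(-111) = -249.27 m.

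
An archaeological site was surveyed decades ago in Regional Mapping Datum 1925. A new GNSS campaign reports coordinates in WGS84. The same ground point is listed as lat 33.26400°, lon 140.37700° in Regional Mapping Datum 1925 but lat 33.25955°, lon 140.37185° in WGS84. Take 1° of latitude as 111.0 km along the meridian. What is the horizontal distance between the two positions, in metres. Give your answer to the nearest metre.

687 m

Δφ = 33.25955° − 33.26400° = -0.00445°; Δλ = 140.37185° − 140.37700° = -0.00515°.
ΔN = Δφ × 111000 = -494.0 m; ΔE = Δλ × 111000 × cos(33.26400°) = -0.00515 × 111000 × 0.836152 = -478.0 m.
Distance = √(ΔE² + ΔN²) = √((-478.0)² + (-494.0)²) = 687.4 m.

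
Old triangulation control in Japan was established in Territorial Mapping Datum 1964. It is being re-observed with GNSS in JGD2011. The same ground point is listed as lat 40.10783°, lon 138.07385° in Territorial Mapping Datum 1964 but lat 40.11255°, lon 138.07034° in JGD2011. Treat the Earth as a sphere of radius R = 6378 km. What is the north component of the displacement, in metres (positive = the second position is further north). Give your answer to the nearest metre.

Δφ = 40.11255° − 40.10783° = +0.00472°; Δλ = 138.07034° − 138.07385° = -0.00351°.
1° along a meridian = πR/180 = 111317 m.
ΔN = Δφ × 111317 = 525.4 m; ΔE = Δλ × 111317 × cos(40.10783°) = -0.00351 × 111317 × 0.764833 = -298.8 m.

ΔN = 525 m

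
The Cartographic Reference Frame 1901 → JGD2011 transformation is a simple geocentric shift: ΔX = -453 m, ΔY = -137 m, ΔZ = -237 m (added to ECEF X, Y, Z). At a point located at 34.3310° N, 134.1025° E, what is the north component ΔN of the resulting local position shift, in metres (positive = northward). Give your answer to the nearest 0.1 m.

ΔN = -318.0 m

The local north axis is (−sin φ cos λ, −sin φ sin λ, cos φ), giving ΔN = -177.800 + 55.483 − 195.713 = -318.03 m.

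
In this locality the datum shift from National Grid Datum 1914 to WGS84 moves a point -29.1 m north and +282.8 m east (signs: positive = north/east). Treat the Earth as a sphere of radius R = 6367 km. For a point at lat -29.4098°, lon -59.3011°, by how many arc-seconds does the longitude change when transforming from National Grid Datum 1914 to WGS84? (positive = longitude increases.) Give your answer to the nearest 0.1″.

At latitude -29.4098°, cos φ = 0.871130.
One radian of longitude at latitude φ spans R cos φ, so Δλ = ΔE / (R cos φ) = 282.8 / (6367000 × 0.871130) = 5.0987e-05 rad = 10.517″.

Δλ = 10.5″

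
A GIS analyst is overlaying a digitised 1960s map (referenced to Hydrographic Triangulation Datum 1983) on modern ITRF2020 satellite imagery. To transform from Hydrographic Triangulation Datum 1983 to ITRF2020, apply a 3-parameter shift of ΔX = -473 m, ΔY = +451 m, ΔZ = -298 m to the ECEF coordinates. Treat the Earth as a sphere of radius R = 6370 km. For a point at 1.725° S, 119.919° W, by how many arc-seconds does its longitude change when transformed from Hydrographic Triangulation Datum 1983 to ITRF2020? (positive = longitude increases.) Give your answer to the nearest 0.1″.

sin φ = -0.030102, cos φ = 0.999547, sin λ = -0.866731, cos λ = -0.498775.
East component: ΔE = −sin λ·ΔX + cos λ·ΔY = −(-0.866731)(-473) + (-0.498775)(451) = -634.91 m.
1° of latitude spans πR/180 = 111177 m; at latitude φ, 1° of longitude spans that × cos φ = 111127.1 m, so Δλ = -634.91 / 111127.1 × 3600 = -20.568″.

Δλ = -20.6″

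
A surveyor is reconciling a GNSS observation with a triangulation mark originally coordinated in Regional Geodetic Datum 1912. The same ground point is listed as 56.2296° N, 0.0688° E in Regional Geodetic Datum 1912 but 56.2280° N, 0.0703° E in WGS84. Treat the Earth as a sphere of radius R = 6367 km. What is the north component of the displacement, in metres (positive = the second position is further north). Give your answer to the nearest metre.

Δφ = 56.2280° − 56.2296° = -0.0016°; Δλ = 0.0703° − 0.0688° = +0.0015°.
1° along a meridian = πR/180 = 111125 m.
ΔN = Δφ × 111125 = -177.8 m; ΔE = Δλ × 111125 × cos(56.2296°) = +0.0015 × 111125 × 0.555866 = 92.7 m.

ΔN = -178 m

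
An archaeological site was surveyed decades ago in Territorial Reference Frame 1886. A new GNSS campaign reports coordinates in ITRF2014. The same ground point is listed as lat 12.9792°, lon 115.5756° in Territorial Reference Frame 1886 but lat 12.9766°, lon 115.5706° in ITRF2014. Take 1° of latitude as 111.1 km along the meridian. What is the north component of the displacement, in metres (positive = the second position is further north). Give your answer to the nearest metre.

Δφ = 12.9766° − 12.9792° = -0.0026°; Δλ = 115.5706° − 115.5756° = -0.0050°.
ΔN = Δφ × 111100 = -288.9 m; ΔE = Δλ × 111100 × cos(12.9792°) = -0.0050 × 111100 × 0.974452 = -541.3 m.

ΔN = -289 m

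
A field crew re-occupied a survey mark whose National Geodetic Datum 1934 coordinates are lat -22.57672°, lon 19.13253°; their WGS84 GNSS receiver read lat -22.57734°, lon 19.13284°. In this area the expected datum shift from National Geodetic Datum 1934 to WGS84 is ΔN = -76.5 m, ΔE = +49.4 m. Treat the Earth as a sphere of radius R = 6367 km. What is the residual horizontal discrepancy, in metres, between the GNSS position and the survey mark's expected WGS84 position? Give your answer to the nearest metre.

19 m

Observed coordinate differences: Δφ = -0.00062°, Δλ = +0.00031°.
Converting to metres (1° lat = 111125 m, cos φ = 0.923366): observed ΔN = -68.9 m, observed ΔE = 31.8 m.
Subtracting the expected shift leaves a residual of -68.9 − (-76.5) = 7.6 m north and 31.8 − (49.4) = -17.6 m east.
Residual distance = √(7.6² + (-17.6)²) = 19.2 m.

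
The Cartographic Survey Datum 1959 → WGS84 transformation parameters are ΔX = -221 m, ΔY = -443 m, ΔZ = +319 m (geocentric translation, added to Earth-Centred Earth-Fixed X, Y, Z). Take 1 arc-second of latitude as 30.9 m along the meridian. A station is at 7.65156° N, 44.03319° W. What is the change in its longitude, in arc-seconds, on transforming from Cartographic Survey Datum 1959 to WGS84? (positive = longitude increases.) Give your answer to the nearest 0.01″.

Δλ = -15.42″

sin φ = 0.133148, cos φ = 0.991096, sin λ = -0.695075, cos λ = 0.718937.
East component: ΔE = −sin λ·ΔX + cos λ·ΔY = −(-0.695075)(-221) + (0.718937)(-443) = -472.10 m.
1° of latitude spans 3600 × 30.90 = 111240 m; at latitude φ, 1° of longitude spans that × cos φ = 110249.5 m, so Δλ = -472.10 / 110249.5 × 3600 = -15.416″.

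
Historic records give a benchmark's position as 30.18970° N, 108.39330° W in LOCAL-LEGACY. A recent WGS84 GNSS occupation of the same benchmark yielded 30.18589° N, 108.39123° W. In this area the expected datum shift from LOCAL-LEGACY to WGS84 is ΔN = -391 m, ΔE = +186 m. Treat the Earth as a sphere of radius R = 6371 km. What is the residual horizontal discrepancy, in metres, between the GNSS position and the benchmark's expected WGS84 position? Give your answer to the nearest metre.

35 m

Observed coordinate differences: Δφ = -0.00381°, Δλ = +0.00207°.
Converting to metres (1° lat = 111195 m, cos φ = 0.864365): observed ΔN = -423.7 m, observed ΔE = 199.0 m.
Subtracting the expected shift leaves a residual of -423.7 − (-391) = -32.7 m north and 199.0 − (186) = 13.0 m east.
Residual distance = √((-32.7)² + 13.0²) = 35.1 m.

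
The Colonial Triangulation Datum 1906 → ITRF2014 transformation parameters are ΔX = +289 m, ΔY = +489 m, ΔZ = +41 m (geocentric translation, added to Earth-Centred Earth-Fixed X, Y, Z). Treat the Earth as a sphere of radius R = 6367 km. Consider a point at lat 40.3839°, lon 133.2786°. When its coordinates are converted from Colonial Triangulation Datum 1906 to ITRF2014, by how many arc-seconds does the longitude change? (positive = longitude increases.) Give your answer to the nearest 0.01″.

sin φ = 0.647906, cos φ = 0.761720, sin λ = 0.728029, cos λ = -0.685546.
East component: ΔE = −sin λ·ΔX + cos λ·ΔY = −(0.728029)(289) + (-0.685546)(489) = -545.63 m.
1° of latitude spans πR/180 = 111125 m; at latitude φ, 1° of longitude spans that × cos φ = 84646.3 m, so Δλ = -545.63 / 84646.3 × 3600 = -23.206″.

Δλ = -23.21″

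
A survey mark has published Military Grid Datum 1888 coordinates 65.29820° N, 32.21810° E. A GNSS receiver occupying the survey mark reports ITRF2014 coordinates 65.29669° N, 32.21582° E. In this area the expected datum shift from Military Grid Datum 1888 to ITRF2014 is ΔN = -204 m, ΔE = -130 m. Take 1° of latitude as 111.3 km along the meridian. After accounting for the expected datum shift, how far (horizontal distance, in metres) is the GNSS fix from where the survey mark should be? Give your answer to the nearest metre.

Observed coordinate differences: Δφ = -0.00151°, Δλ = -0.00228°.
Converting to metres (1° lat = 111300 m, cos φ = 0.417896): observed ΔN = -168.1 m, observed ΔE = -106.0 m.
Subtracting the expected shift leaves a residual of -168.1 − (-204) = 35.9 m north and -106.0 − (-130) = 24.0 m east.
Residual distance = √(35.9² + 24.0²) = 43.2 m.

43 m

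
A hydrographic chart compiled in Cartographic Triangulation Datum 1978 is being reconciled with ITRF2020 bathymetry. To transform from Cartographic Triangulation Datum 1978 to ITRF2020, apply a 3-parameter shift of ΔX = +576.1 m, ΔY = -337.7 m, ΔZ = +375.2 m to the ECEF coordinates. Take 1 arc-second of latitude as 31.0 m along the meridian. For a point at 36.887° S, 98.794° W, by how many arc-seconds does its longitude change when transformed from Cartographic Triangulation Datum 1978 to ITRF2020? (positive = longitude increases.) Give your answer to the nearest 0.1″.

sin φ = -0.600239, cos φ = 0.799821, sin λ = -0.988244, cos λ = -0.152882.
East component: ΔE = −sin λ·ΔX + cos λ·ΔY = −(-0.988244)(576.1) + (-0.152882)(-337.7) = 620.96 m.
1° of latitude spans 3600 × 31.00 = 111600 m; at latitude φ, 1° of longitude spans that × cos φ = 89260.0 m, so Δλ = 620.96 / 89260.0 × 3600 = 25.044″.

Δλ = 25.0″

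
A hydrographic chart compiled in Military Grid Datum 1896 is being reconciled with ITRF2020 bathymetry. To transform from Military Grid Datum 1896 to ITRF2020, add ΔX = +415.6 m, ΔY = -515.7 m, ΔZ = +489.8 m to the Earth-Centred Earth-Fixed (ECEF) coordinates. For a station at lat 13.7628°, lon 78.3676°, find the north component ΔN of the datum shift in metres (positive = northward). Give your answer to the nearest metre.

At φ = 13.7628°, λ = 78.3676°: sin φ = 0.237903, cos φ = 0.971289, sin λ = 0.979461, cos λ = 0.201632.
ΔN = −sin φ cos λ·ΔX − sin φ sin λ·ΔY + cos φ·ΔZ = −(0.237903)(0.201632)(415.6) − (0.237903)(0.979461)(-515.7) + (0.971289)(489.8) = 575.97 m.

ΔN = 576 m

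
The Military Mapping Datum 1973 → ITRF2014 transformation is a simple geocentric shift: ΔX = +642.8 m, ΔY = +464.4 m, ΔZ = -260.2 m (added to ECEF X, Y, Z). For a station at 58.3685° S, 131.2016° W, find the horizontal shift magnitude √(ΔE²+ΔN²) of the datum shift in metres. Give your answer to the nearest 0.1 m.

The local east axis at (φ, λ) is (−sin λ, cos λ, 0), so ΔE = −sin(-131.2016°)·642.8 + cos(-131.2016°)·464.4 = 177.74 m.
The local north axis is (−sin φ cos λ, −sin φ sin λ, cos φ), giving ΔN = -360.515 − 297.504 − 136.463 = -794.48 m.
Horizontal magnitude = √(ΔE² + ΔN²) = √(177.74² + (-794.48)²) = 814.12 m.

814.1 m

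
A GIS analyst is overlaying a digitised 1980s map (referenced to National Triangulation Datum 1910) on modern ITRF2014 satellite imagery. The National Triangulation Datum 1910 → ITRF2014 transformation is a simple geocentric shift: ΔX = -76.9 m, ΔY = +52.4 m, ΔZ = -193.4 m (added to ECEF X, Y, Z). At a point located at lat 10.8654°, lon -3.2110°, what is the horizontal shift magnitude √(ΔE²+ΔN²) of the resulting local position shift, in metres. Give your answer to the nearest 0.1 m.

181.4 m

At φ = 10.8654°, λ = -3.2110°: sin φ = 0.188502, cos φ = 0.982073, sin λ = -0.056013, cos λ = 0.998430.
ΔE = −sin λ·ΔX + cos λ·ΔY = −(-0.056013)·(-76.9) + (0.998430)·(52.4) = 48.01 m.
ΔN = −sin φ cos λ·ΔX − sin φ sin λ·ΔY + cos φ·ΔZ = −(0.188502)(0.998430)(-76.9) − (0.188502)(-0.056013)(52.4) + (0.982073)(-193.4) = -174.91 m.
Horizontal magnitude = √(ΔE² + ΔN²) = √(48.01² + (-174.91)²) = 181.38 m.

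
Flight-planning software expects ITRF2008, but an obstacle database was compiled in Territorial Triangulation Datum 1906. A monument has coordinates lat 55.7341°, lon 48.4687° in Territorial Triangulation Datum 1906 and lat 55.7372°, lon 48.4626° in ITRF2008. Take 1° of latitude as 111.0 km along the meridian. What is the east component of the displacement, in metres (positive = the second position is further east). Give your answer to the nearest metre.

ΔE = -381 m

Δφ = 55.7372° − 55.7341° = +0.0031°; Δλ = 48.4626° − 48.4687° = -0.0061°.
ΔN = Δφ × 111000 = 344.1 m; ΔE = Δλ × 111000 × cos(55.7341°) = -0.0061 × 111000 × 0.563034 = -381.2 m.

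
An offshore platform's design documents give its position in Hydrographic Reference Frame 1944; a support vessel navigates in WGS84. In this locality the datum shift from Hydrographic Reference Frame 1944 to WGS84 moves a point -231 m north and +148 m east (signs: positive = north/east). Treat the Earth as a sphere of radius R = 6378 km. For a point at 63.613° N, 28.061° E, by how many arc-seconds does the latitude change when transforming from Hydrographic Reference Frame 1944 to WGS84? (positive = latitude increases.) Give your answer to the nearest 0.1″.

On a sphere of radius R, 1 rad of latitude = R, so Δφ = ΔN / R = -231.0 / 6378000 = -3.6218e-05 rad = -7.471″.

Δφ = -7.5″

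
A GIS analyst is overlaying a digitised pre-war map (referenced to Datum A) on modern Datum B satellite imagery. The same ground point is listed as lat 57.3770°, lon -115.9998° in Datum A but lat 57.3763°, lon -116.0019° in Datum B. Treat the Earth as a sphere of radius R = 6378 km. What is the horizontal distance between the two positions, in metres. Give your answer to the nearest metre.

Δφ = 57.3763° − 57.3770° = -0.0007°; Δλ = -116.0019° − -115.9998° = -0.0021°.
1° along a meridian = πR/180 = 111317 m.
ΔN = Δφ × 111317 = -77.9 m; ΔE = Δλ × 111317 × cos(57.3770°) = -0.0021 × 111317 × 0.539109 = -126.0 m.
Distance = √(ΔE² + ΔN²) = √((-126.0)² + (-77.9)²) = 148.2 m.

148 m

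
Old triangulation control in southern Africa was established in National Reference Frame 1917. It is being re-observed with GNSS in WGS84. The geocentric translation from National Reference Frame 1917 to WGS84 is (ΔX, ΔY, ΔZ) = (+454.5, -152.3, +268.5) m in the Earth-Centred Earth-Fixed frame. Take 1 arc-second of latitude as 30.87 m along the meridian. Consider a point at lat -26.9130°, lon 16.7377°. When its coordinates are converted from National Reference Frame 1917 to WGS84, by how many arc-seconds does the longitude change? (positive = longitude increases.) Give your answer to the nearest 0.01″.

Δλ = -10.05″

sin φ = -0.452637, cos φ = 0.891695, sin λ = 0.287991, cos λ = 0.957633.
East component: ΔE = −sin λ·ΔX + cos λ·ΔY = −(0.287991)(454.5) + (0.957633)(-152.3) = -276.74 m.
1° of latitude spans 3600 × 30.87 = 111132 m; at latitude φ, 1° of longitude spans that × cos φ = 99095.8 m, so Δλ = -276.74 / 99095.8 × 3600 = -10.054″.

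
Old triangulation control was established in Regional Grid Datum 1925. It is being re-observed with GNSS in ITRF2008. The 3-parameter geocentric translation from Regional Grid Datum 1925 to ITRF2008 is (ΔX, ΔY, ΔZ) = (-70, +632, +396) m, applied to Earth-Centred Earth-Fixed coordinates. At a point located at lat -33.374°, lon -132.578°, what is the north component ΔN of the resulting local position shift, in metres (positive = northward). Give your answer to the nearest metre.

ΔN = 101 m

The local north axis is (−sin φ cos λ, −sin φ sin λ, cos φ), giving ΔN = 26.054 − 256.005 + 330.699 = 100.75 m.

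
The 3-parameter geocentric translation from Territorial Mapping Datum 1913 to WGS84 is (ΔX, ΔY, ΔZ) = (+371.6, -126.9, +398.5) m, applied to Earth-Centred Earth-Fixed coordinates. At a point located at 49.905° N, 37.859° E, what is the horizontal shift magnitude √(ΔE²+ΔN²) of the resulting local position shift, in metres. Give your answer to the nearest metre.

At φ = 49.905°, λ = 37.859°: sin φ = 0.764978, cos φ = 0.644057, sin λ = 0.613720, cos λ = 0.789523.
ΔE = −sin λ·ΔX + cos λ·ΔY = −(0.613720)·(371.6) + (0.789523)·(-126.9) = -328.25 m.
ΔN = −sin φ cos λ·ΔX − sin φ sin λ·ΔY + cos φ·ΔZ = −(0.764978)(0.789523)(371.6) − (0.764978)(0.613720)(-126.9) + (0.644057)(398.5) = 91.80 m.
Horizontal magnitude = √(ΔE² + ΔN²) = √((-328.25)² + 91.80²) = 340.84 m.

341 m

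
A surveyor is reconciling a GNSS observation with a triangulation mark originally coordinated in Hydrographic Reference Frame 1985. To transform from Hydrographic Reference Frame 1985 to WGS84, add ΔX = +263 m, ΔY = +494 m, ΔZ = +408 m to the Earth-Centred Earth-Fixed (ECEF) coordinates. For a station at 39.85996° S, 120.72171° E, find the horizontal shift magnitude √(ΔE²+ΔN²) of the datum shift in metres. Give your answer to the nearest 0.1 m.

At φ = -39.85996°, λ = 120.72171°: sin φ = -0.640913, cos φ = 0.767613, sin λ = 0.859659, cos λ = -0.510869.
ΔE = −sin λ·ΔX + cos λ·ΔY = −(0.859659)·(263) + (-0.510869)·(494) = -478.46 m.
ΔN = −sin φ cos λ·ΔX − sin φ sin λ·ΔY + cos φ·ΔZ = −(-0.640913)(-0.510869)(263) − (-0.640913)(0.859659)(494) + (0.767613)(408) = 499.25 m.
Horizontal magnitude = √(ΔE² + ΔN²) = √((-478.46)² + 499.25²) = 691.50 m.

691.5 m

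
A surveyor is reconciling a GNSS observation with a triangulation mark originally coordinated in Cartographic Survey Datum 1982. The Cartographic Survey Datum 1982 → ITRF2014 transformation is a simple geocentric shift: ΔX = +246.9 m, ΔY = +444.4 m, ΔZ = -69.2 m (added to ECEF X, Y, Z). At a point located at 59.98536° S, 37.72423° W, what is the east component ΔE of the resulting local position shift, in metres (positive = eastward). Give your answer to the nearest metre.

ΔE = 503 m

The local east axis at (φ, λ) is (−sin λ, cos λ, 0), so ΔE = −sin(-37.72423°)·246.9 + cos(-37.72423°)·444.4 = 502.57 m.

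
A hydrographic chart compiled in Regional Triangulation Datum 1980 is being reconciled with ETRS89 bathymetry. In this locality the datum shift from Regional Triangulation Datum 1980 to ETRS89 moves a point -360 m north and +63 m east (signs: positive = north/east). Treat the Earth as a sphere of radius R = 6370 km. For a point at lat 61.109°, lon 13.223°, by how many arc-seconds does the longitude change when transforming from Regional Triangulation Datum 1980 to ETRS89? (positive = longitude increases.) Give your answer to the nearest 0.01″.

At latitude 61.109°, cos φ = 0.483145.
One radian of longitude at latitude φ spans R cos φ, so Δλ = ΔE / (R cos φ) = 63.0 / (6370000 × 0.483145) = 2.0470e-05 rad = 4.222″.

Δλ = 4.22″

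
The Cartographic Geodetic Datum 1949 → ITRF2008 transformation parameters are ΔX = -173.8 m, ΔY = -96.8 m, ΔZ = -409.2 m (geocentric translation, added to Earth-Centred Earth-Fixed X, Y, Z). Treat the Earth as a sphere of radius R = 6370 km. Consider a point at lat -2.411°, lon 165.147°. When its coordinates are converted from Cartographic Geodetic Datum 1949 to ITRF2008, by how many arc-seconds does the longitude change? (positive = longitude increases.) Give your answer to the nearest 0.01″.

sin φ = -0.042067, cos φ = 0.999115, sin λ = 0.256340, cos λ = -0.966587.
East component: ΔE = −sin λ·ΔX + cos λ·ΔY = −(0.256340)(-173.8) + (-0.966587)(-96.8) = 138.12 m.
1° of latitude spans πR/180 = 111177 m; at latitude φ, 1° of longitude spans that × cos φ = 111079.1 m, so Δλ = 138.12 / 111079.1 × 3600 = 4.476″.

Δλ = 4.48″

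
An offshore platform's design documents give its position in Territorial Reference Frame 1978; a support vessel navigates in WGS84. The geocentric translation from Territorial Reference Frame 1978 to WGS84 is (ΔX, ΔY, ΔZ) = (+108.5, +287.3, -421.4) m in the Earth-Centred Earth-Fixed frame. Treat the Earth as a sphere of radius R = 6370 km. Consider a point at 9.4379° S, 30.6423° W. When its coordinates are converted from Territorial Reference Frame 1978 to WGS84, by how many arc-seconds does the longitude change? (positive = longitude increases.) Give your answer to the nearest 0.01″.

Δλ = 9.93″

sin φ = -0.163979, cos φ = 0.986464, sin λ = -0.509677, cos λ = 0.860366.
East component: ΔE = −sin λ·ΔX + cos λ·ΔY = −(-0.509677)(108.5) + (0.860366)(287.3) = 302.48 m.
1° of latitude spans πR/180 = 111177 m; at latitude φ, 1° of longitude spans that × cos φ = 109672.6 m, so Δλ = 302.48 / 109672.6 × 3600 = 9.929″.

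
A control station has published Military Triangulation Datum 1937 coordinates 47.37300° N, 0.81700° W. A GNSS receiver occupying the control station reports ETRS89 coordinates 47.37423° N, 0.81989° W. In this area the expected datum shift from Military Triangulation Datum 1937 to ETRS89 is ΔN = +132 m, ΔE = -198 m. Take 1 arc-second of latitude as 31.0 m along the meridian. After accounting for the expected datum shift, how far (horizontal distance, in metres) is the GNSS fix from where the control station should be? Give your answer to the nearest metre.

Observed coordinate differences: Δφ = +0.00123°, Δλ = -0.00289°.
Converting to metres (1° lat = 111600 m, cos φ = 0.677223): observed ΔN = 137.3 m, observed ΔE = -218.4 m.
Subtracting the expected shift leaves a residual of 137.3 − (132) = 5.3 m north and -218.4 − (-198) = -20.4 m east.
Residual distance = √(5.3² + (-20.4)²) = 21.1 m.

21 m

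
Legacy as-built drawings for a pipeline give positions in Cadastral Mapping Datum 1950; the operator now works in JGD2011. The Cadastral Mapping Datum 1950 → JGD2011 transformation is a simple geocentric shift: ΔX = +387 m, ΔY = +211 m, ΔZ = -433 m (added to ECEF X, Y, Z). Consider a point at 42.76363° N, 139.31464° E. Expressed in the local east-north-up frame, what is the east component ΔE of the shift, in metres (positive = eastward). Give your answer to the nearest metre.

At φ = 42.76363°, λ = 139.31464°: sin φ = 0.678975, cos φ = 0.734161, sin λ = 0.651905, cos λ = -0.758301.
ΔE = −sin λ·ΔX + cos λ·ΔY = −(0.651905)·(387) + (-0.758301)·(211) = -412.29 m.

ΔE = -412 m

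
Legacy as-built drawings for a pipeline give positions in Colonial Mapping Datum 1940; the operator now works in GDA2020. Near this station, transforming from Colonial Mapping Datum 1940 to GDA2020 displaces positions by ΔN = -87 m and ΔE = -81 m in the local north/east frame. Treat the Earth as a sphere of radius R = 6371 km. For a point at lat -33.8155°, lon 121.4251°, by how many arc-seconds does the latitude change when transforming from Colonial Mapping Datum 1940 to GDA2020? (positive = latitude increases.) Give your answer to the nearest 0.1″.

On a sphere of radius R, 1 rad of latitude = R, so Δφ = ΔN / R = -87.0 / 6371000 = -1.3656e-05 rad = -2.817″.

Δφ = -2.8″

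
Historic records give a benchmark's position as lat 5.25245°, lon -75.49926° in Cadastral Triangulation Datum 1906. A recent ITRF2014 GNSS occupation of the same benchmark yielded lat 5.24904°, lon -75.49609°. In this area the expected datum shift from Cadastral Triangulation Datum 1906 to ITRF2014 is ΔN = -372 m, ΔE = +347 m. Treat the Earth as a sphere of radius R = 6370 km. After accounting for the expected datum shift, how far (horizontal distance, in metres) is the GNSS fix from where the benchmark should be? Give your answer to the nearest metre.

8 m

Observed coordinate differences: Δφ = -0.00341°, Δλ = +0.00317°.
Converting to metres (1° lat = 111177 m, cos φ = 0.995801): observed ΔN = -379.1 m, observed ΔE = 351.0 m.
Subtracting the expected shift leaves a residual of -379.1 − (-372) = -7.1 m north and 351.0 − (347) = 4.0 m east.
Residual distance = √((-7.1)² + 4.0²) = 8.1 m.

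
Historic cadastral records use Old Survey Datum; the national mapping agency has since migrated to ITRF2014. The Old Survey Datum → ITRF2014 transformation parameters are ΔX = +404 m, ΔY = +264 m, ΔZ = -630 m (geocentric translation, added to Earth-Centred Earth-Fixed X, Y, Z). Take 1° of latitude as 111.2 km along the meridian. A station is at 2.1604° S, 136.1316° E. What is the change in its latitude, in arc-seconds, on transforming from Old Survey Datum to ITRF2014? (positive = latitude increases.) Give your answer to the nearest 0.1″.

Δφ = -20.5″

sin φ = -0.037697, cos φ = 0.999289, sin λ = 0.693004, cos λ = -0.720933.
North component: ΔN = −sin φ cos λ·ΔX − sin φ sin λ·ΔY + cos φ·ΔZ = −(-0.037697)(-0.720933)(404) − (-0.037697)(0.693004)(264) + (0.999289)(-630) = -633.63 m.
1° of latitude spans 111200 m, so Δφ = -633.63 / 111200 × 3600 = -20.513″.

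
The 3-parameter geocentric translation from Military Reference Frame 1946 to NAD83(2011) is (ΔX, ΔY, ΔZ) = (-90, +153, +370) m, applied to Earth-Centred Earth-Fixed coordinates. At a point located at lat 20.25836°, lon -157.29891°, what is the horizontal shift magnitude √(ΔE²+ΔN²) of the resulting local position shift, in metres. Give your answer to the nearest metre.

The local east axis at (φ, λ) is (−sin λ, cos λ, 0), so ΔE = −sin(-157.29891°)·(-90) + cos(-157.29891°)·153 = -175.88 m.
The local north axis is (−sin φ cos λ, −sin φ sin λ, cos φ), giving ΔN = -28.749 + 20.445 + 347.112 = 338.81 m.
Horizontal magnitude = √(ΔE² + ΔN²) = √((-175.88)² + 338.81²) = 381.74 m.

382 m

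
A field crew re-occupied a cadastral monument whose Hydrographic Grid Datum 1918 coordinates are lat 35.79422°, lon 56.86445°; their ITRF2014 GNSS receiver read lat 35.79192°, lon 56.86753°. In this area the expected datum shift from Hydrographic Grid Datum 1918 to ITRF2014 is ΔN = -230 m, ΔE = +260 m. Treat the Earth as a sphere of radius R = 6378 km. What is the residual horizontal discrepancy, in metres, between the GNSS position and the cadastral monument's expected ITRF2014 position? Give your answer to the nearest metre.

Observed coordinate differences: Δφ = -0.00230°, Δλ = +0.00308°.
Converting to metres (1° lat = 111317 m, cos φ = 0.811123): observed ΔN = -256.0 m, observed ΔE = 278.1 m.
Subtracting the expected shift leaves a residual of -256.0 − (-230) = -26.0 m north and 278.1 − (260) = 18.1 m east.
Residual distance = √((-26.0)² + 18.1²) = 31.7 m.

32 m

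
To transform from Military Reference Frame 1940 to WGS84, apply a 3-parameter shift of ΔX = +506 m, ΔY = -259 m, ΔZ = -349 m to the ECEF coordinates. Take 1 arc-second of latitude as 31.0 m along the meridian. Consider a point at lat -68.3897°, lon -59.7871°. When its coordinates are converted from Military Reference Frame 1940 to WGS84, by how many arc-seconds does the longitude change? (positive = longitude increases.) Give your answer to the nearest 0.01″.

sin φ = -0.929710, cos φ = 0.368292, sin λ = -0.864162, cos λ = 0.503215.
East component: ΔE = −sin λ·ΔX + cos λ·ΔY = −(-0.864162)(506) + (0.503215)(-259) = 306.93 m.
1° of latitude spans 3600 × 31.00 = 111600 m; at latitude φ, 1° of longitude spans that × cos φ = 41101.4 m, so Δλ = 306.93 / 41101.4 × 3600 = 26.884″.

Δλ = 26.88″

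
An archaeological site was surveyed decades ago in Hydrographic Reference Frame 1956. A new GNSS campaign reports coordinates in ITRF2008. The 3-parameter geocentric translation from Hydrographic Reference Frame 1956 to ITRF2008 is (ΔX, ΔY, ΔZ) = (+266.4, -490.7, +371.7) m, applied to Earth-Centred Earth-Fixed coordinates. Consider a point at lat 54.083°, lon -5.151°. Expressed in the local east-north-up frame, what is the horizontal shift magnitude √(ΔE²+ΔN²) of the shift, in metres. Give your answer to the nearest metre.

466 m

At φ = 54.083°, λ = -5.151°: sin φ = 0.809868, cos φ = 0.586613, sin λ = -0.089781, cos λ = 0.995962.
ΔE = −sin λ·ΔX + cos λ·ΔY = −(-0.089781)·(266.4) + (0.995962)·(-490.7) = -464.80 m.
ΔN = −sin φ cos λ·ΔX − sin φ sin λ·ΔY + cos φ·ΔZ = −(0.809868)(0.995962)(266.4) − (0.809868)(-0.089781)(-490.7) + (0.586613)(371.7) = -32.51 m.
Horizontal magnitude = √(ΔE² + ΔN²) = √((-464.80)² + (-32.51)²) = 465.94 m.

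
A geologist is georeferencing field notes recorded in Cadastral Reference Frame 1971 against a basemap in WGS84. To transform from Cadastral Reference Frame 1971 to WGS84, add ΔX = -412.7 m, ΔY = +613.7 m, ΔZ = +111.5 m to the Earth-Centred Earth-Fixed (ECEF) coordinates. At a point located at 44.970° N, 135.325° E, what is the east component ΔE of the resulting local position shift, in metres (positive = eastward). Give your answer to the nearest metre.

The local east axis at (φ, λ) is (−sin λ, cos λ, 0), so ΔE = −sin(135.325°)·(-412.7) + cos(135.325°)·613.7 = -146.24 m.

ΔE = -146 m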